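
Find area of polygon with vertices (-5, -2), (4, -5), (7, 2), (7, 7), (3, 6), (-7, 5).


Shoelace sum: ((-5)*(-5) - 4*(-2)) + (4*2 - 7*(-5)) + (7*7 - 7*2) + (7*6 - 3*7) + (3*5 - (-7)*6) + ((-7)*(-2) - (-5)*5)
= 228
Area = |228|/2 = 114

114


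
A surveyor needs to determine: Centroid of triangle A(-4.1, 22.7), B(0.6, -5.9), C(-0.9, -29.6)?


Centroid = ((x_A+x_B+x_C)/3, (y_A+y_B+y_C)/3)
= (((-4.1)+0.6+(-0.9))/3, (22.7+(-5.9)+(-29.6))/3)
= (-1.4667, -4.2667)

(-1.4667, -4.2667)


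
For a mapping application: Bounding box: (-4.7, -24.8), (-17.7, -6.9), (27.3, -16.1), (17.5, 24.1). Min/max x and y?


x range: [-17.7, 27.3]
y range: [-24.8, 24.1]
Bounding box: (-17.7,-24.8) to (27.3,24.1)

(-17.7,-24.8) to (27.3,24.1)


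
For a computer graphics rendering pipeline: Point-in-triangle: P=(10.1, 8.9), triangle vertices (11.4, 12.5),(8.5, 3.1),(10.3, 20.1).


Cross products: AB x AP = -1.78, BC x BP = -16.76, CA x CP = -13.84
All same sign? yes

Yes, inside


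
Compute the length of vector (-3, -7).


|u| = sqrt((-3)^2 + (-7)^2) = sqrt(58) = 7.6158

7.6158


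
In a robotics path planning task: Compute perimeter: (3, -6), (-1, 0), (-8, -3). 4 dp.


Sides: (3, -6)->(-1, 0): sqrt(52) = 7.211103, (-1, 0)->(-8, -3): sqrt(58) = 7.615773, (-8, -3)->(3, -6): sqrt(130) = 11.401754
Sum = 26.22863
Perimeter = 26.2286

26.2286


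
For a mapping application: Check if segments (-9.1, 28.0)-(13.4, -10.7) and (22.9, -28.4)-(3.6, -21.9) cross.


Cross products: d1=-880.52, d2=-279.86, d3=-30.6, d4=-631.26
d1*d2 < 0 and d3*d4 < 0? no

No, they don't intersect


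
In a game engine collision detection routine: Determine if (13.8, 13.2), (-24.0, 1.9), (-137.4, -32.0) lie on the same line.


Cross product: ((-24)-13.8)*((-32)-13.2) - (1.9-13.2)*((-137.4)-13.8)
= 0

Yes, collinear


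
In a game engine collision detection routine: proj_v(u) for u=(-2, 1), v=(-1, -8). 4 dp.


u.v = -6, |v| = sqrt(65) = 8.0623
Scalar projection = u.v / |v| = -6 / sqrt(65) = -0.7442

-0.7442


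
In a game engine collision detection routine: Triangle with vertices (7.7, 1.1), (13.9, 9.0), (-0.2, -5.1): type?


Side lengths squared: AB^2=100.85, BC^2=397.62, CA^2=100.85
Sorted: [100.85, 100.85, 397.62]
By sides: Isosceles, By angles: Obtuse

Isosceles, Obtuse


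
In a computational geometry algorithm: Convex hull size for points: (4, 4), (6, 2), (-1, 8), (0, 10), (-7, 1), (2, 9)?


Convex hull vertices (CCW): (-7, 1), (6, 2), (2, 9), (0, 10)
Count = 4

4


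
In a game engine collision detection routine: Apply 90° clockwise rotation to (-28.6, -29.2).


90° CW: (x,y) -> (y, -x)
(-28.6,-29.2) -> (-29.2, 28.6)

(-29.2, 28.6)


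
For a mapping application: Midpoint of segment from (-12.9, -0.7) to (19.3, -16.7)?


M = (((-12.9)+19.3)/2, ((-0.7)+(-16.7))/2)
= (3.2, -8.7)

(3.2, -8.7)


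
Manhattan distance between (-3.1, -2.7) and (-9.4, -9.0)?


|(-3.1)-(-9.4)| + |(-2.7)-(-9)| = 6.3 + 6.3 = 12.6

12.6


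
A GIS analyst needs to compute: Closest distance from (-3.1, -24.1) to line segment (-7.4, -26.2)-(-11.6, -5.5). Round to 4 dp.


Project P onto AB: t = 0.057 (clamped to [0,1])
Closest point on segment: (-7.6392, -25.021)
Distance: 4.6317

4.6317


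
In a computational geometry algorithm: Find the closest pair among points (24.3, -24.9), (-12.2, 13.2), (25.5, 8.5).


d(P0,P1) = 52.7623, d(P0,P2) = 33.4215, d(P1,P2) = 37.9918
Closest: P0 and P2

Closest pair: (24.3, -24.9) and (25.5, 8.5), distance = 33.4215


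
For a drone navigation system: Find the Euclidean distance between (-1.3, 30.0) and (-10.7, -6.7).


dx=-9.4, dy=-36.7
d^2 = (-9.4)^2 + (-36.7)^2 = 1435.25
d = sqrt(1435.25) = 37.8847

37.8847


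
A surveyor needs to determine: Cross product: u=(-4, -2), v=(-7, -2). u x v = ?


u x v = u_x*v_y - u_y*v_x = (-4)*(-2) - (-2)*(-7)
= 8 - 14 = -6

-6


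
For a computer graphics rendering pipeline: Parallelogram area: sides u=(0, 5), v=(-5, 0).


|u x v| = |0*0 - 5*(-5)|
= |0 - (-25)| = 25

25


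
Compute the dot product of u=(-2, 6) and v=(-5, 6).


u . v = u_x*v_x + u_y*v_y = (-2)*(-5) + 6*6
= 10 + 36 = 46

46


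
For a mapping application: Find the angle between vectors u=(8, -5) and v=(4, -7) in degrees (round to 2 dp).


u.v = 67, |u| = sqrt(89) = 9.434, |v| = sqrt(65) = 8.0623
cos(theta) = u.v/(|u||v|) = 67/sqrt(5785) = 0.880893
theta = acos(0.880893) = 28.25 degrees

28.25 degrees


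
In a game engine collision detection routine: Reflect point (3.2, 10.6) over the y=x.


Reflection over y=x: (x,y) -> (y,x)
(3.2, 10.6) -> (10.6, 3.2)

(10.6, 3.2)


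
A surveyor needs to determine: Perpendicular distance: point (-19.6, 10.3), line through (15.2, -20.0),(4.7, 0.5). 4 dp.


|cross product| = 395.25
|line direction| = sqrt(530.5) = 23.0326
Distance = 395.25/sqrt(530.5) = 17.1605

17.1605


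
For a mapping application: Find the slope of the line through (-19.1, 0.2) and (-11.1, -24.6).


slope = (y2-y1)/(x2-x1) = ((-24.6)-0.2)/((-11.1)-(-19.1)) = (-24.8)/8 = -3.1

-3.1


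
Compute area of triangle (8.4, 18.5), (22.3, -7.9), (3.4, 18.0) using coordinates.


Area = |x_A(y_B-y_C) + x_B(y_C-y_A) + x_C(y_A-y_B)|/2
= |(-217.56) + (-11.15) + 89.76|/2
= 138.95/2 = 69.475

69.475


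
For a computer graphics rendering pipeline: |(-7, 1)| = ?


|u| = sqrt((-7)^2 + 1^2) = sqrt(50) = 7.0711

7.0711


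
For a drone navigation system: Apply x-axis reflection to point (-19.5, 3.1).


Reflection over x-axis: (x,y) -> (x,-y)
(-19.5, 3.1) -> (-19.5, -3.1)

(-19.5, -3.1)


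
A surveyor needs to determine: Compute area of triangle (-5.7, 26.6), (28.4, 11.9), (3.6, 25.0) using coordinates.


Area = |x_A(y_B-y_C) + x_B(y_C-y_A) + x_C(y_A-y_B)|/2
= |74.67 + (-45.44) + 52.92|/2
= 82.15/2 = 41.075

41.075


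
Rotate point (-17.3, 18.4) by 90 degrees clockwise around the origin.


90° CW: (x,y) -> (y, -x)
(-17.3,18.4) -> (18.4, 17.3)

(18.4, 17.3)


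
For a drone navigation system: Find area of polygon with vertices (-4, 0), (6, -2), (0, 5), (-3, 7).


Shoelace sum: ((-4)*(-2) - 6*0) + (6*5 - 0*(-2)) + (0*7 - (-3)*5) + ((-3)*0 - (-4)*7)
= 81
Area = |81|/2 = 40.5

40.5


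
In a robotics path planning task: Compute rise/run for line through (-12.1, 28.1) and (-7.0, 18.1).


slope = (y2-y1)/(x2-x1) = (18.1-28.1)/((-7)-(-12.1)) = (-10)/5.1 = -1.9608

-1.9608


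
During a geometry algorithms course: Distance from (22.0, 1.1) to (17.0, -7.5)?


dx=-5, dy=-8.6
d^2 = (-5)^2 + (-8.6)^2 = 98.96
d = sqrt(98.96) = 9.9479

9.9479


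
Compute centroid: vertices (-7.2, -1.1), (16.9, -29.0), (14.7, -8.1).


Centroid = ((x_A+x_B+x_C)/3, (y_A+y_B+y_C)/3)
= (((-7.2)+16.9+14.7)/3, ((-1.1)+(-29)+(-8.1))/3)
= (8.1333, -12.7333)

(8.1333, -12.7333)


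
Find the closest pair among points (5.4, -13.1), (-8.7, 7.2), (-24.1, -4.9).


d(P0,P1) = 24.7164, d(P0,P2) = 30.6185, d(P1,P2) = 19.5849
Closest: P1 and P2

Closest pair: (-8.7, 7.2) and (-24.1, -4.9), distance = 19.5849


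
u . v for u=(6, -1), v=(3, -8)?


u . v = u_x*v_x + u_y*v_y = 6*3 + (-1)*(-8)
= 18 + 8 = 26

26


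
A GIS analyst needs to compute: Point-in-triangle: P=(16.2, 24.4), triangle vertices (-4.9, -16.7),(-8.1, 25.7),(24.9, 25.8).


Cross products: AB x AP = -1026.16, BC x BP = -45.33, CA x CP = -328.03
All same sign? yes

Yes, inside


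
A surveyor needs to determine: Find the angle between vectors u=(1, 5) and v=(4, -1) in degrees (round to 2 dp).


u.v = -1, |u| = sqrt(26) = 5.099, |v| = sqrt(17) = 4.1231
cos(theta) = u.v/(|u||v|) = -1/sqrt(442) = -0.047565
theta = acos(-0.047565) = 92.73 degrees

92.73 degrees


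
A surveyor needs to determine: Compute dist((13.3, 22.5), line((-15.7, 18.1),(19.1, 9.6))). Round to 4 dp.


|cross product| = 399.62
|line direction| = sqrt(1283.29) = 35.823
Distance = 399.62/sqrt(1283.29) = 11.1554

11.1554


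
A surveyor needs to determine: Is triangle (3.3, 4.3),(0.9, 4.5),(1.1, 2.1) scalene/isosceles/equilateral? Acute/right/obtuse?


Side lengths squared: AB^2=5.8, BC^2=5.8, CA^2=9.68
Sorted: [5.8, 5.8, 9.68]
By sides: Isosceles, By angles: Acute

Isosceles, Acute


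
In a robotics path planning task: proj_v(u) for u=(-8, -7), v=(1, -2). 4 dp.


u.v = 6, |v| = sqrt(5) = 2.2361
Scalar projection = u.v / |v| = 6 / sqrt(5) = 2.6833

2.6833


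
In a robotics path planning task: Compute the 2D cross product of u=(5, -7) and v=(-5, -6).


u x v = u_x*v_y - u_y*v_x = 5*(-6) - (-7)*(-5)
= (-30) - 35 = -65

-65


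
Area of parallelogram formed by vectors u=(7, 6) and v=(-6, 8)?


|u x v| = |7*8 - 6*(-6)|
= |56 - (-36)| = 92

92


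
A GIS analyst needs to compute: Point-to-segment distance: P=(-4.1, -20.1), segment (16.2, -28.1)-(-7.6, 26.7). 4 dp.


Project P onto AB: t = 0.2582 (clamped to [0,1])
Closest point on segment: (10.0555, -13.9522)
Distance: 15.4329

15.4329


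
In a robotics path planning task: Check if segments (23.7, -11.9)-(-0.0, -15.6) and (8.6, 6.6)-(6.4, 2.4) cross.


Cross products: d1=104.12, d2=12.72, d3=-494.32, d4=-402.92
d1*d2 < 0 and d3*d4 < 0? no

No, they don't intersect


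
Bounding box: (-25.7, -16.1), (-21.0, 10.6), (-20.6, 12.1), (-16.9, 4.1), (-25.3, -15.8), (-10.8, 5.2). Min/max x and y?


x range: [-25.7, -10.8]
y range: [-16.1, 12.1]
Bounding box: (-25.7,-16.1) to (-10.8,12.1)

(-25.7,-16.1) to (-10.8,12.1)


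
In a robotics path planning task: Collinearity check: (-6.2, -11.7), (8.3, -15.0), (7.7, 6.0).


Cross product: (8.3-(-6.2))*(6-(-11.7)) - ((-15)-(-11.7))*(7.7-(-6.2))
= 302.52

No, not collinear


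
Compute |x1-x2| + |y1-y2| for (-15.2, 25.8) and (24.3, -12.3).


|(-15.2)-24.3| + |25.8-(-12.3)| = 39.5 + 38.1 = 77.6

77.6


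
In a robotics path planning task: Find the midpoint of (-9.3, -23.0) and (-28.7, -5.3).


M = (((-9.3)+(-28.7))/2, ((-23)+(-5.3))/2)
= (-19, -14.15)

(-19, -14.15)


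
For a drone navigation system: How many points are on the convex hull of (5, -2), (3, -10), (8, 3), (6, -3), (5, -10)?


Convex hull vertices (CCW): (3, -10), (5, -10), (8, 3), (5, -2)
Count = 4

4


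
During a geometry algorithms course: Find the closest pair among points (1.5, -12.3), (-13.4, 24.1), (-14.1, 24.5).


d(P0,P1) = 39.3315, d(P0,P2) = 39.97, d(P1,P2) = 0.8062
Closest: P1 and P2

Closest pair: (-13.4, 24.1) and (-14.1, 24.5), distance = 0.8062


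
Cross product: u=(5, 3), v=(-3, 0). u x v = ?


u x v = u_x*v_y - u_y*v_x = 5*0 - 3*(-3)
= 0 - (-9) = 9

9


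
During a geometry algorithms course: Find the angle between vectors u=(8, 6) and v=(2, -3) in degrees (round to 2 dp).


u.v = -2, |u| = sqrt(100) = 10, |v| = sqrt(13) = 3.6056
cos(theta) = u.v/(|u||v|) = -2/sqrt(1300) = -0.05547
theta = acos(-0.05547) = 93.18 degrees

93.18 degrees


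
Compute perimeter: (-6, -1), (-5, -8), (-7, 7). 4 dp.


Sides: (-6, -1)->(-5, -8): sqrt(50) = 7.071068, (-5, -8)->(-7, 7): sqrt(229) = 15.132746, (-7, 7)->(-6, -1): sqrt(65) = 8.062258
Sum = 30.266072
Perimeter = 30.2661

30.2661


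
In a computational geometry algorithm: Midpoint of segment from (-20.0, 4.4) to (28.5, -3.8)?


M = (((-20)+28.5)/2, (4.4+(-3.8))/2)
= (4.25, 0.3)

(4.25, 0.3)


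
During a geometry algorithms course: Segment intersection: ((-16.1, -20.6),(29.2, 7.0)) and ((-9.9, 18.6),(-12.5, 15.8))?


Cross products: d1=84.56, d2=139.64, d3=1604.64, d4=1549.56
d1*d2 < 0 and d3*d4 < 0? no

No, they don't intersect


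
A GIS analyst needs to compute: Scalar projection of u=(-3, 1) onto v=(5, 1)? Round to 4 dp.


u.v = -14, |v| = sqrt(26) = 5.099
Scalar projection = u.v / |v| = -14 / sqrt(26) = -2.7456

-2.7456


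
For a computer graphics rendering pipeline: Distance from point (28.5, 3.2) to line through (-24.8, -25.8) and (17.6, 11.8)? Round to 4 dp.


|cross product| = 774.48
|line direction| = sqrt(3211.52) = 56.6703
Distance = 774.48/sqrt(3211.52) = 13.6664

13.6664


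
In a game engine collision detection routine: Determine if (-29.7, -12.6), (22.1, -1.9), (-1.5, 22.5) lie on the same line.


Cross product: (22.1-(-29.7))*(22.5-(-12.6)) - ((-1.9)-(-12.6))*((-1.5)-(-29.7))
= 1516.44

No, not collinear


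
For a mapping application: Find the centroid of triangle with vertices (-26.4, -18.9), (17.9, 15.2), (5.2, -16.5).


Centroid = ((x_A+x_B+x_C)/3, (y_A+y_B+y_C)/3)
= (((-26.4)+17.9+5.2)/3, ((-18.9)+15.2+(-16.5))/3)
= (-1.1, -6.7333)

(-1.1, -6.7333)


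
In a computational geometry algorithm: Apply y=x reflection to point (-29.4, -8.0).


Reflection over y=x: (x,y) -> (y,x)
(-29.4, -8) -> (-8, -29.4)

(-8, -29.4)


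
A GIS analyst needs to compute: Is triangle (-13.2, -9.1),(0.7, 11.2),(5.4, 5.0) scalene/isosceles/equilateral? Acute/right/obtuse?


Side lengths squared: AB^2=605.3, BC^2=60.53, CA^2=544.77
Sorted: [60.53, 544.77, 605.3]
By sides: Scalene, By angles: Right

Scalene, Right


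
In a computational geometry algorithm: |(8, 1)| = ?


|u| = sqrt(8^2 + 1^2) = sqrt(65) = 8.0623

8.0623


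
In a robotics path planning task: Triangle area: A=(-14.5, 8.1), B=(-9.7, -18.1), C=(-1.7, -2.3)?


Area = |x_A(y_B-y_C) + x_B(y_C-y_A) + x_C(y_A-y_B)|/2
= |229.1 + 100.88 + (-44.54)|/2
= 285.44/2 = 142.72

142.72


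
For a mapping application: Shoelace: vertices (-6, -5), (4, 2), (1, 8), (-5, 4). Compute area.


Shoelace sum: ((-6)*2 - 4*(-5)) + (4*8 - 1*2) + (1*4 - (-5)*8) + ((-5)*(-5) - (-6)*4)
= 131
Area = |131|/2 = 65.5

65.5


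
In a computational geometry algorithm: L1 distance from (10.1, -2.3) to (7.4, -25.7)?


|10.1-7.4| + |(-2.3)-(-25.7)| = 2.7 + 23.4 = 26.1

26.1


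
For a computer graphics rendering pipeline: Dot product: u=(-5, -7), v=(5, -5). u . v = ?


u . v = u_x*v_x + u_y*v_y = (-5)*5 + (-7)*(-5)
= (-25) + 35 = 10

10


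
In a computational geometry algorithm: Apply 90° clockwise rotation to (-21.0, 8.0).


90° CW: (x,y) -> (y, -x)
(-21,8) -> (8, 21)

(8, 21)


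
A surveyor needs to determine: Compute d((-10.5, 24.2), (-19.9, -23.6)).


dx=-9.4, dy=-47.8
d^2 = (-9.4)^2 + (-47.8)^2 = 2373.2
d = sqrt(2373.2) = 48.7155

48.7155


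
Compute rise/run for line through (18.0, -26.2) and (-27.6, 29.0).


slope = (y2-y1)/(x2-x1) = (29-(-26.2))/((-27.6)-18) = 55.2/(-45.6) = -1.2105

-1.2105


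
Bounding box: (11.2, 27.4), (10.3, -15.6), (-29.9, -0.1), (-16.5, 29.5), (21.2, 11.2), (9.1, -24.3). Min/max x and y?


x range: [-29.9, 21.2]
y range: [-24.3, 29.5]
Bounding box: (-29.9,-24.3) to (21.2,29.5)

(-29.9,-24.3) to (21.2,29.5)


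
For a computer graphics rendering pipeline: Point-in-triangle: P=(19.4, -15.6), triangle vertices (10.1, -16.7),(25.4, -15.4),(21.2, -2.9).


Cross products: AB x AP = 4.74, BC x BP = 75.84, CA x CP = 116.13
All same sign? yes

Yes, inside


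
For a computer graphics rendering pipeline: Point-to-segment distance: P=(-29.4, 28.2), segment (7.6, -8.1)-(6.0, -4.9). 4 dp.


Project P onto AB: t = 1 (clamped to [0,1])
Closest point on segment: (6, -4.9)
Distance: 48.4641

48.4641


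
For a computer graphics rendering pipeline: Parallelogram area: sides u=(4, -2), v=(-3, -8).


|u x v| = |4*(-8) - (-2)*(-3)|
= |(-32) - 6| = 38

38


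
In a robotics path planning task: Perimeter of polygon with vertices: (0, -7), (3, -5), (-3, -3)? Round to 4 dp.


Sides: (0, -7)->(3, -5): sqrt(13) = 3.605551, (3, -5)->(-3, -3): sqrt(40) = 6.324555, (-3, -3)->(0, -7): sqrt(25) = 5
Sum = 14.930106
Perimeter = 14.9301

14.9301


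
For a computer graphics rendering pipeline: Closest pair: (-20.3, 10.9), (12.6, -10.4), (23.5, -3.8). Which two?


d(P0,P1) = 39.1931, d(P0,P2) = 46.201, d(P1,P2) = 12.7424
Closest: P1 and P2

Closest pair: (12.6, -10.4) and (23.5, -3.8), distance = 12.7424


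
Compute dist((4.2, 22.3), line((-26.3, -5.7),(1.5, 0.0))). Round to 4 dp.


|cross product| = 604.55
|line direction| = sqrt(805.33) = 28.3783
Distance = 604.55/sqrt(805.33) = 21.3032

21.3032


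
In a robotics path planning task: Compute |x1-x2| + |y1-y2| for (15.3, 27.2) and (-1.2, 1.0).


|15.3-(-1.2)| + |27.2-1| = 16.5 + 26.2 = 42.7

42.7


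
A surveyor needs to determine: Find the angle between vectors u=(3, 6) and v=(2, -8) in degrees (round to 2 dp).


u.v = -42, |u| = sqrt(45) = 6.7082, |v| = sqrt(68) = 8.2462
cos(theta) = u.v/(|u||v|) = -42/sqrt(3060) = -0.759257
theta = acos(-0.759257) = 139.4 degrees

139.4 degrees


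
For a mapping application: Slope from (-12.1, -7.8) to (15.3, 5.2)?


slope = (y2-y1)/(x2-x1) = (5.2-(-7.8))/(15.3-(-12.1)) = 13/27.4 = 0.4745

0.4745


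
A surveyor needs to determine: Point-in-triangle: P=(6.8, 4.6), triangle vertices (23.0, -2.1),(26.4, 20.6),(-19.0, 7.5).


Cross products: AB x AP = 390.52, BC x BP = 469.64, CA x CP = 125.88
All same sign? yes

Yes, inside


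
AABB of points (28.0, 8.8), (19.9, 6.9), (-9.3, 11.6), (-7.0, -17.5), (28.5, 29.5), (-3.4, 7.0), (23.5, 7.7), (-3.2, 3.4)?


x range: [-9.3, 28.5]
y range: [-17.5, 29.5]
Bounding box: (-9.3,-17.5) to (28.5,29.5)

(-9.3,-17.5) to (28.5,29.5)


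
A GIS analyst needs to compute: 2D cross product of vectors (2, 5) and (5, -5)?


u x v = u_x*v_y - u_y*v_x = 2*(-5) - 5*5
= (-10) - 25 = -35

-35


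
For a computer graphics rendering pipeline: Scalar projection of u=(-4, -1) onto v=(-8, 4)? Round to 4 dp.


u.v = 28, |v| = sqrt(80) = 8.9443
Scalar projection = u.v / |v| = 28 / sqrt(80) = 3.1305

3.1305


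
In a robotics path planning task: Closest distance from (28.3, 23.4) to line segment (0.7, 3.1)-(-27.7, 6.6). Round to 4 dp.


Project P onto AB: t = 0 (clamped to [0,1])
Closest point on segment: (0.7, 3.1)
Distance: 34.2615

34.2615


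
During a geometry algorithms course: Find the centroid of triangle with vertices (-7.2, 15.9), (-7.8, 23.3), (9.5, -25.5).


Centroid = ((x_A+x_B+x_C)/3, (y_A+y_B+y_C)/3)
= (((-7.2)+(-7.8)+9.5)/3, (15.9+23.3+(-25.5))/3)
= (-1.8333, 4.5667)

(-1.8333, 4.5667)


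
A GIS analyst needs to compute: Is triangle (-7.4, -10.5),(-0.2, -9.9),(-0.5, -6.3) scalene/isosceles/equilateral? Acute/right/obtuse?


Side lengths squared: AB^2=52.2, BC^2=13.05, CA^2=65.25
Sorted: [13.05, 52.2, 65.25]
By sides: Scalene, By angles: Right

Scalene, Right


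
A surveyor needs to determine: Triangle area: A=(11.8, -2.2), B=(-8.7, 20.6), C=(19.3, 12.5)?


Area = |x_A(y_B-y_C) + x_B(y_C-y_A) + x_C(y_A-y_B)|/2
= |95.58 + (-127.89) + (-440.04)|/2
= 472.35/2 = 236.175

236.175


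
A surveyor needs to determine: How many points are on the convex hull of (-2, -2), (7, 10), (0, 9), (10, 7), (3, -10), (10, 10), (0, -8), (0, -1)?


Convex hull vertices (CCW): (-2, -2), (0, -8), (3, -10), (10, 7), (10, 10), (7, 10), (0, 9)
Count = 7

7


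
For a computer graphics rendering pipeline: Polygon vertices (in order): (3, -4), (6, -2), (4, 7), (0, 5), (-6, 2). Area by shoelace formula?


Shoelace sum: (3*(-2) - 6*(-4)) + (6*7 - 4*(-2)) + (4*5 - 0*7) + (0*2 - (-6)*5) + ((-6)*(-4) - 3*2)
= 136
Area = |136|/2 = 68

68


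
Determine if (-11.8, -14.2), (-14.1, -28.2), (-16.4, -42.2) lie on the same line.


Cross product: ((-14.1)-(-11.8))*((-42.2)-(-14.2)) - ((-28.2)-(-14.2))*((-16.4)-(-11.8))
= 0

Yes, collinear


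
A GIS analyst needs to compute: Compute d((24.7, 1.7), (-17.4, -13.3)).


dx=-42.1, dy=-15
d^2 = (-42.1)^2 + (-15)^2 = 1997.41
d = sqrt(1997.41) = 44.6924

44.6924


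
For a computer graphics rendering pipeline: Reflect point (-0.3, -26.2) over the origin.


Reflection over origin: (x,y) -> (-x,-y)
(-0.3, -26.2) -> (0.3, 26.2)

(0.3, 26.2)


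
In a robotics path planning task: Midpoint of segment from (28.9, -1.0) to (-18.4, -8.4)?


M = ((28.9+(-18.4))/2, ((-1)+(-8.4))/2)
= (5.25, -4.7)

(5.25, -4.7)


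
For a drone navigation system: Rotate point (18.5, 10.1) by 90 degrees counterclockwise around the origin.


90° CCW: (x,y) -> (-y, x)
(18.5,10.1) -> (-10.1, 18.5)

(-10.1, 18.5)


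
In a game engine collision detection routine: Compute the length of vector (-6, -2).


|u| = sqrt((-6)^2 + (-2)^2) = sqrt(40) = 6.3246

6.3246


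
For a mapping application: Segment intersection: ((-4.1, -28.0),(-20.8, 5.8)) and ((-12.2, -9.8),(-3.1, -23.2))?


Cross products: d1=-57.08, d2=26.72, d3=-30.16, d4=-113.96
d1*d2 < 0 and d3*d4 < 0? no

No, they don't intersect


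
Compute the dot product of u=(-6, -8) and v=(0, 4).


u . v = u_x*v_x + u_y*v_y = (-6)*0 + (-8)*4
= 0 + (-32) = -32

-32


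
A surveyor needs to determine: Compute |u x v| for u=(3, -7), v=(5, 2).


|u x v| = |3*2 - (-7)*5|
= |6 - (-35)| = 41

41


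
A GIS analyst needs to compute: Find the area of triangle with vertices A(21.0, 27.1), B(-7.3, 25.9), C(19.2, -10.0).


Area = |x_A(y_B-y_C) + x_B(y_C-y_A) + x_C(y_A-y_B)|/2
= |753.9 + 270.83 + 23.04|/2
= 1047.77/2 = 523.885

523.885


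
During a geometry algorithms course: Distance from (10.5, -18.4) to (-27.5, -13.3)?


dx=-38, dy=5.1
d^2 = (-38)^2 + 5.1^2 = 1470.01
d = sqrt(1470.01) = 38.3407

38.3407


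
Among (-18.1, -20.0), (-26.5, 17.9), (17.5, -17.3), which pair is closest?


d(P0,P1) = 38.8197, d(P0,P2) = 35.7022, d(P1,P2) = 56.3475
Closest: P0 and P2

Closest pair: (-18.1, -20.0) and (17.5, -17.3), distance = 35.7022


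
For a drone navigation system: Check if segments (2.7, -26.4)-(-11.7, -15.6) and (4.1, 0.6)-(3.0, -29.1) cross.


Cross products: d1=-11.88, d2=-451.44, d3=-403.92, d4=35.64
d1*d2 < 0 and d3*d4 < 0? no

No, they don't intersect


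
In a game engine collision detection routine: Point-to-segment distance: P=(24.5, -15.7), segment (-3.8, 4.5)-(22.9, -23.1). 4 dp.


Project P onto AB: t = 0.8905 (clamped to [0,1])
Closest point on segment: (19.9755, -20.0769)
Distance: 6.2951

6.2951


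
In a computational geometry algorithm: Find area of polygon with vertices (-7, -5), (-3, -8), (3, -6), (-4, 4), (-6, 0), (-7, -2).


Shoelace sum: ((-7)*(-8) - (-3)*(-5)) + ((-3)*(-6) - 3*(-8)) + (3*4 - (-4)*(-6)) + ((-4)*0 - (-6)*4) + ((-6)*(-2) - (-7)*0) + ((-7)*(-5) - (-7)*(-2))
= 128
Area = |128|/2 = 64

64


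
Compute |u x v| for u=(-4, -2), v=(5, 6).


|u x v| = |(-4)*6 - (-2)*5|
= |(-24) - (-10)| = 14

14


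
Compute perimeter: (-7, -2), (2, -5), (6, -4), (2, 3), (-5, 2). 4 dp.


Sides: (-7, -2)->(2, -5): sqrt(90) = 9.486833, (2, -5)->(6, -4): sqrt(17) = 4.123106, (6, -4)->(2, 3): sqrt(65) = 8.062258, (2, 3)->(-5, 2): sqrt(50) = 7.071068, (-5, 2)->(-7, -2): sqrt(20) = 4.472136
Sum = 33.215401
Perimeter = 33.2154

33.2154


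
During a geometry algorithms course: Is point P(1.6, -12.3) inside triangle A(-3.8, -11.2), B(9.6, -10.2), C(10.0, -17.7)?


Cross products: AB x AP = -20.14, BC x BP = -60.84, CA x CP = -19.92
All same sign? yes

Yes, inside


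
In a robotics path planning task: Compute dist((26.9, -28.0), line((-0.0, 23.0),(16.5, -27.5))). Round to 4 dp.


|cross product| = 516.95
|line direction| = sqrt(2822.5) = 53.1272
Distance = 516.95/sqrt(2822.5) = 9.7304

9.7304


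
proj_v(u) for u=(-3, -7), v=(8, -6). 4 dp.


u.v = 18, |v| = sqrt(100) = 10
Scalar projection = u.v / |v| = 18 / sqrt(100) = 1.8

1.8


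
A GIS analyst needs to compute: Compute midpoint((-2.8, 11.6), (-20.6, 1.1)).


M = (((-2.8)+(-20.6))/2, (11.6+1.1)/2)
= (-11.7, 6.35)

(-11.7, 6.35)


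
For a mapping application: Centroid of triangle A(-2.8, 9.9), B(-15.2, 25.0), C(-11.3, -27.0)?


Centroid = ((x_A+x_B+x_C)/3, (y_A+y_B+y_C)/3)
= (((-2.8)+(-15.2)+(-11.3))/3, (9.9+25+(-27))/3)
= (-9.7667, 2.6333)

(-9.7667, 2.6333)


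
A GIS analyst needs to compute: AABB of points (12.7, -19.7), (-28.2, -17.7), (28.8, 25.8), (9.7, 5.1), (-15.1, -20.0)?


x range: [-28.2, 28.8]
y range: [-20, 25.8]
Bounding box: (-28.2,-20) to (28.8,25.8)

(-28.2,-20) to (28.8,25.8)


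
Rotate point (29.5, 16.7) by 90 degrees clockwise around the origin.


90° CW: (x,y) -> (y, -x)
(29.5,16.7) -> (16.7, -29.5)

(16.7, -29.5)


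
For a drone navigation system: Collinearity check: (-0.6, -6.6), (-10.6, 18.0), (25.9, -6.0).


Cross product: ((-10.6)-(-0.6))*((-6)-(-6.6)) - (18-(-6.6))*(25.9-(-0.6))
= -657.9

No, not collinear


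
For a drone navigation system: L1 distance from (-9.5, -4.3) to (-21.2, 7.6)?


|(-9.5)-(-21.2)| + |(-4.3)-7.6| = 11.7 + 11.9 = 23.6

23.6


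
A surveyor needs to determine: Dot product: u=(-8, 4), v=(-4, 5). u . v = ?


u . v = u_x*v_x + u_y*v_y = (-8)*(-4) + 4*5
= 32 + 20 = 52

52


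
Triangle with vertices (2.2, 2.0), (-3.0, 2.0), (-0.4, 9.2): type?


Side lengths squared: AB^2=27.04, BC^2=58.6, CA^2=58.6
Sorted: [27.04, 58.6, 58.6]
By sides: Isosceles, By angles: Acute

Isosceles, Acute


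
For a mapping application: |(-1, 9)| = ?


|u| = sqrt((-1)^2 + 9^2) = sqrt(82) = 9.0554

9.0554


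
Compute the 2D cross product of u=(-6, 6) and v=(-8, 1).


u x v = u_x*v_y - u_y*v_x = (-6)*1 - 6*(-8)
= (-6) - (-48) = 42

42


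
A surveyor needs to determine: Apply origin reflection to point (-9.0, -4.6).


Reflection over origin: (x,y) -> (-x,-y)
(-9, -4.6) -> (9, 4.6)

(9, 4.6)


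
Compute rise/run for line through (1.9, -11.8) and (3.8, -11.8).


slope = (y2-y1)/(x2-x1) = ((-11.8)-(-11.8))/(3.8-1.9) = 0/1.9 = 0

0


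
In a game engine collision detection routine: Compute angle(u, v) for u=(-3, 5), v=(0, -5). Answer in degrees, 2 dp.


u.v = -25, |u| = sqrt(34) = 5.831, |v| = sqrt(25) = 5
cos(theta) = u.v/(|u||v|) = -25/sqrt(850) = -0.857493
theta = acos(-0.857493) = 149.04 degrees

149.04 degrees


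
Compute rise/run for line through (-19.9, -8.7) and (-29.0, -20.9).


slope = (y2-y1)/(x2-x1) = ((-20.9)-(-8.7))/((-29)-(-19.9)) = (-12.2)/(-9.1) = 1.3407

1.3407


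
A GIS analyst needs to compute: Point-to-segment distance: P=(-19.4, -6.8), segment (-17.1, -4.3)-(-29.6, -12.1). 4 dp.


Project P onto AB: t = 0.2223 (clamped to [0,1])
Closest point on segment: (-19.8782, -6.0336)
Distance: 0.9034

0.9034


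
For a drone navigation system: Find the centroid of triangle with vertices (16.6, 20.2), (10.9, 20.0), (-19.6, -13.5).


Centroid = ((x_A+x_B+x_C)/3, (y_A+y_B+y_C)/3)
= ((16.6+10.9+(-19.6))/3, (20.2+20+(-13.5))/3)
= (2.6333, 8.9)

(2.6333, 8.9)


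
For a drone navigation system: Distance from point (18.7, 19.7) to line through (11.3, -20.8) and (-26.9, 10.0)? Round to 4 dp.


|cross product| = 1775.02
|line direction| = sqrt(2407.88) = 49.0702
Distance = 1775.02/sqrt(2407.88) = 36.1731

36.1731


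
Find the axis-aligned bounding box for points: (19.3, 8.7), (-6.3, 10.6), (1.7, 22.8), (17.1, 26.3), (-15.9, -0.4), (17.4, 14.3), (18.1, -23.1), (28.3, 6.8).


x range: [-15.9, 28.3]
y range: [-23.1, 26.3]
Bounding box: (-15.9,-23.1) to (28.3,26.3)

(-15.9,-23.1) to (28.3,26.3)


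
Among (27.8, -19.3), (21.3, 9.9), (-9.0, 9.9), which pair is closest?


d(P0,P1) = 29.9147, d(P0,P2) = 46.9774, d(P1,P2) = 30.3
Closest: P0 and P1

Closest pair: (27.8, -19.3) and (21.3, 9.9), distance = 29.9147


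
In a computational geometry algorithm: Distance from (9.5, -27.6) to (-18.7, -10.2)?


dx=-28.2, dy=17.4
d^2 = (-28.2)^2 + 17.4^2 = 1098
d = sqrt(1098) = 33.1361

33.1361


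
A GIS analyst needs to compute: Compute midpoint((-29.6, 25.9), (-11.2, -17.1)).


M = (((-29.6)+(-11.2))/2, (25.9+(-17.1))/2)
= (-20.4, 4.4)

(-20.4, 4.4)


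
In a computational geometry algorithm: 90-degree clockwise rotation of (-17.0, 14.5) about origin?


90° CW: (x,y) -> (y, -x)
(-17,14.5) -> (14.5, 17)

(14.5, 17)


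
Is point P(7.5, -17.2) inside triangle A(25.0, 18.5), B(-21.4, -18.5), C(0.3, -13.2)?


Cross products: AB x AP = 1008.98, BC x BP = -124.96, CA x CP = -327.04
All same sign? no

No, outside


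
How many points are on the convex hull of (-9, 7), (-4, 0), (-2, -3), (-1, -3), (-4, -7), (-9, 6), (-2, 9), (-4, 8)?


Convex hull vertices (CCW): (-9, 6), (-4, -7), (-1, -3), (-2, 9), (-9, 7)
Count = 5

5


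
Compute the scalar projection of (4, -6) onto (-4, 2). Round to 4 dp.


u.v = -28, |v| = sqrt(20) = 4.4721
Scalar projection = u.v / |v| = -28 / sqrt(20) = -6.261

-6.261


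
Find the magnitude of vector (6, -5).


|u| = sqrt(6^2 + (-5)^2) = sqrt(61) = 7.8102

7.8102


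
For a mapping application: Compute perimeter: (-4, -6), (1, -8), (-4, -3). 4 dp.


Sides: (-4, -6)->(1, -8): sqrt(29) = 5.385165, (1, -8)->(-4, -3): sqrt(50) = 7.071068, (-4, -3)->(-4, -6): sqrt(9) = 3
Sum = 15.456233
Perimeter = 15.4562

15.4562


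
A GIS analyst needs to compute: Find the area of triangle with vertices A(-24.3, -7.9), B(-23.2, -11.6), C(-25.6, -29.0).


Area = |x_A(y_B-y_C) + x_B(y_C-y_A) + x_C(y_A-y_B)|/2
= |(-422.82) + 489.52 + (-94.72)|/2
= 28.02/2 = 14.01

14.01


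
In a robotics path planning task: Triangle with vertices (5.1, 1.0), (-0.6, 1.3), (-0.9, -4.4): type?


Side lengths squared: AB^2=32.58, BC^2=32.58, CA^2=65.16
Sorted: [32.58, 32.58, 65.16]
By sides: Isosceles, By angles: Right

Isosceles, Right


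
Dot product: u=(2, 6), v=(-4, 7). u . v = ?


u . v = u_x*v_x + u_y*v_y = 2*(-4) + 6*7
= (-8) + 42 = 34

34


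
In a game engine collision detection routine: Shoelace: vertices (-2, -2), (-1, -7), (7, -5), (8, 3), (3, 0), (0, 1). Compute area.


Shoelace sum: ((-2)*(-7) - (-1)*(-2)) + ((-1)*(-5) - 7*(-7)) + (7*3 - 8*(-5)) + (8*0 - 3*3) + (3*1 - 0*0) + (0*(-2) - (-2)*1)
= 123
Area = |123|/2 = 61.5

61.5


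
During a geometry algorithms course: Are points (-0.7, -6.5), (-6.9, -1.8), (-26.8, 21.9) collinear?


Cross product: ((-6.9)-(-0.7))*(21.9-(-6.5)) - ((-1.8)-(-6.5))*((-26.8)-(-0.7))
= -53.41

No, not collinear


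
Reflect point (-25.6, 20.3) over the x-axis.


Reflection over x-axis: (x,y) -> (x,-y)
(-25.6, 20.3) -> (-25.6, -20.3)

(-25.6, -20.3)


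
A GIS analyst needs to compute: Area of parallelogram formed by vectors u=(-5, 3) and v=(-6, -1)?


|u x v| = |(-5)*(-1) - 3*(-6)|
= |5 - (-18)| = 23

23


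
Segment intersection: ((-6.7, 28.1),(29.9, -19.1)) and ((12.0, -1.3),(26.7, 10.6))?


Cross products: d1=654.71, d2=-474.67, d3=-193.4, d4=935.98
d1*d2 < 0 and d3*d4 < 0? yes

Yes, they intersect


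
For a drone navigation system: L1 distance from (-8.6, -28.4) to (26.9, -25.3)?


|(-8.6)-26.9| + |(-28.4)-(-25.3)| = 35.5 + 3.1 = 38.6

38.6


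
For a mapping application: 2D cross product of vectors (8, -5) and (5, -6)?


u x v = u_x*v_y - u_y*v_x = 8*(-6) - (-5)*5
= (-48) - (-25) = -23

-23


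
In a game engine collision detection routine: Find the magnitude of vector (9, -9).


|u| = sqrt(9^2 + (-9)^2) = sqrt(162) = 12.7279

12.7279


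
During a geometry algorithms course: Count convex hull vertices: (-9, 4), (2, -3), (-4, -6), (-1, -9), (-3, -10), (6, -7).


Convex hull vertices (CCW): (-9, 4), (-3, -10), (6, -7), (2, -3)
Count = 4

4


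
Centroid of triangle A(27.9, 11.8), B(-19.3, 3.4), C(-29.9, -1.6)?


Centroid = ((x_A+x_B+x_C)/3, (y_A+y_B+y_C)/3)
= ((27.9+(-19.3)+(-29.9))/3, (11.8+3.4+(-1.6))/3)
= (-7.1, 4.5333)

(-7.1, 4.5333)


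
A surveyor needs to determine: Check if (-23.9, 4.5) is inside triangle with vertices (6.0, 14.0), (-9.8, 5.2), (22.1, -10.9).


Cross products: AB x AP = -113.02, BC x BP = -249.34, CA x CP = 897.46
All same sign? no

No, outside


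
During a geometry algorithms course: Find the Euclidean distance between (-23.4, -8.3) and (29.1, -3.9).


dx=52.5, dy=4.4
d^2 = 52.5^2 + 4.4^2 = 2775.61
d = sqrt(2775.61) = 52.6841

52.6841


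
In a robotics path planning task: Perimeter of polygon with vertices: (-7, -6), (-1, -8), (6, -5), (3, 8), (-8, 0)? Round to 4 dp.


Sides: (-7, -6)->(-1, -8): sqrt(40) = 6.324555, (-1, -8)->(6, -5): sqrt(58) = 7.615773, (6, -5)->(3, 8): sqrt(178) = 13.341664, (3, 8)->(-8, 0): sqrt(185) = 13.601471, (-8, 0)->(-7, -6): sqrt(37) = 6.082763
Sum = 46.966226
Perimeter = 46.9662

46.9662


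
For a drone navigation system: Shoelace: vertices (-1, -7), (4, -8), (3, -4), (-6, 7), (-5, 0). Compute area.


Shoelace sum: ((-1)*(-8) - 4*(-7)) + (4*(-4) - 3*(-8)) + (3*7 - (-6)*(-4)) + ((-6)*0 - (-5)*7) + ((-5)*(-7) - (-1)*0)
= 111
Area = |111|/2 = 55.5

55.5


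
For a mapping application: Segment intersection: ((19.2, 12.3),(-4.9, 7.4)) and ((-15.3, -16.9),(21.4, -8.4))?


Cross products: d1=778.39, d2=803.41, d3=534.67, d4=509.65
d1*d2 < 0 and d3*d4 < 0? no

No, they don't intersect


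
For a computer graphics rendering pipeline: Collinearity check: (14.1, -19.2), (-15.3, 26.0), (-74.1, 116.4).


Cross product: ((-15.3)-14.1)*(116.4-(-19.2)) - (26-(-19.2))*((-74.1)-14.1)
= 0

Yes, collinear


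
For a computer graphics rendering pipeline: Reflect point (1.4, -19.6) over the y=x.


Reflection over y=x: (x,y) -> (y,x)
(1.4, -19.6) -> (-19.6, 1.4)

(-19.6, 1.4)


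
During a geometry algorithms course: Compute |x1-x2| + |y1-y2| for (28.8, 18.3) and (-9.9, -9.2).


|28.8-(-9.9)| + |18.3-(-9.2)| = 38.7 + 27.5 = 66.2

66.2


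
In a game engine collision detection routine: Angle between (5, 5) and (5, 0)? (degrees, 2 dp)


u.v = 25, |u| = sqrt(50) = 7.0711, |v| = sqrt(25) = 5
cos(theta) = u.v/(|u||v|) = 25/sqrt(1250) = 0.707107
theta = acos(0.707107) = 45 degrees

45 degrees


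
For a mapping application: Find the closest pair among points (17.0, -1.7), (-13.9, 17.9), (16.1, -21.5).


d(P0,P1) = 36.5919, d(P0,P2) = 19.8204, d(P1,P2) = 49.5213
Closest: P0 and P2

Closest pair: (17.0, -1.7) and (16.1, -21.5), distance = 19.8204


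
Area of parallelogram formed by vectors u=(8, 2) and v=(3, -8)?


|u x v| = |8*(-8) - 2*3|
= |(-64) - 6| = 70

70


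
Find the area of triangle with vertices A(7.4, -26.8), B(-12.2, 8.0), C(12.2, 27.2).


Area = |x_A(y_B-y_C) + x_B(y_C-y_A) + x_C(y_A-y_B)|/2
= |(-142.08) + (-658.8) + (-424.56)|/2
= 1225.44/2 = 612.72

612.72


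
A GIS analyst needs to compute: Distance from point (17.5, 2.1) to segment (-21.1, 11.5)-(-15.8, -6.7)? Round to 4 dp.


Project P onto AB: t = 1 (clamped to [0,1])
Closest point on segment: (-15.8, -6.7)
Distance: 34.4431

34.4431


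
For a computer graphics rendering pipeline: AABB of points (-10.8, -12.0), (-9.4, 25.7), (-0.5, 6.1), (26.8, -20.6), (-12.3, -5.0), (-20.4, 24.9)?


x range: [-20.4, 26.8]
y range: [-20.6, 25.7]
Bounding box: (-20.4,-20.6) to (26.8,25.7)

(-20.4,-20.6) to (26.8,25.7)


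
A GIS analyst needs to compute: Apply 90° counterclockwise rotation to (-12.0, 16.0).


90° CCW: (x,y) -> (-y, x)
(-12,16) -> (-16, -12)

(-16, -12)


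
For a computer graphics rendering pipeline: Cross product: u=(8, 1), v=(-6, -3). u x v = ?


u x v = u_x*v_y - u_y*v_x = 8*(-3) - 1*(-6)
= (-24) - (-6) = -18

-18


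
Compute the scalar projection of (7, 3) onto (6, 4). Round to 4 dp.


u.v = 54, |v| = sqrt(52) = 7.2111
Scalar projection = u.v / |v| = 54 / sqrt(52) = 7.4885

7.4885


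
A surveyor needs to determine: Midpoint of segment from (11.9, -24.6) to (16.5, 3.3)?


M = ((11.9+16.5)/2, ((-24.6)+3.3)/2)
= (14.2, -10.65)

(14.2, -10.65)


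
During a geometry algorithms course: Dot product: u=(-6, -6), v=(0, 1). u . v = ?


u . v = u_x*v_x + u_y*v_y = (-6)*0 + (-6)*1
= 0 + (-6) = -6

-6


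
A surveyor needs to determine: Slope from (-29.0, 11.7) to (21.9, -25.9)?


slope = (y2-y1)/(x2-x1) = ((-25.9)-11.7)/(21.9-(-29)) = (-37.6)/50.9 = -0.7387

-0.7387


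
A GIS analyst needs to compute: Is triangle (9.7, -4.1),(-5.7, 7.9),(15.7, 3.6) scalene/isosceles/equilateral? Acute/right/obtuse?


Side lengths squared: AB^2=381.16, BC^2=476.45, CA^2=95.29
Sorted: [95.29, 381.16, 476.45]
By sides: Scalene, By angles: Right

Scalene, Right


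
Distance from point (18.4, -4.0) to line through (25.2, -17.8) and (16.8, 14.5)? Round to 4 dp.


|cross product| = 103.72
|line direction| = sqrt(1113.85) = 33.3744
Distance = 103.72/sqrt(1113.85) = 3.1078

3.1078


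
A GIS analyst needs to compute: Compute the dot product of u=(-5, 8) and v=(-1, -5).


u . v = u_x*v_x + u_y*v_y = (-5)*(-1) + 8*(-5)
= 5 + (-40) = -35

-35


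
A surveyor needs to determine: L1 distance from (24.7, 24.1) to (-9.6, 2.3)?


|24.7-(-9.6)| + |24.1-2.3| = 34.3 + 21.8 = 56.1

56.1


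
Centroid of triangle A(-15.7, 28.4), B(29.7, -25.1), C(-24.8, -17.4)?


Centroid = ((x_A+x_B+x_C)/3, (y_A+y_B+y_C)/3)
= (((-15.7)+29.7+(-24.8))/3, (28.4+(-25.1)+(-17.4))/3)
= (-3.6, -4.7)

(-3.6, -4.7)


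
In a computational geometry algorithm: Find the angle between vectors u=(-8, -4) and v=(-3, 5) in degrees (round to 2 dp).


u.v = 4, |u| = sqrt(80) = 8.9443, |v| = sqrt(34) = 5.831
cos(theta) = u.v/(|u||v|) = 4/sqrt(2720) = 0.076696
theta = acos(0.076696) = 85.6 degrees

85.6 degrees


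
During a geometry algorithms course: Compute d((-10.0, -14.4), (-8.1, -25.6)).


dx=1.9, dy=-11.2
d^2 = 1.9^2 + (-11.2)^2 = 129.05
d = sqrt(129.05) = 11.36

11.36


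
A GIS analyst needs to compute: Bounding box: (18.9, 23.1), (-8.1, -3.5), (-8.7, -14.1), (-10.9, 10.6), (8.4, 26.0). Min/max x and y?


x range: [-10.9, 18.9]
y range: [-14.1, 26]
Bounding box: (-10.9,-14.1) to (18.9,26)

(-10.9,-14.1) to (18.9,26)


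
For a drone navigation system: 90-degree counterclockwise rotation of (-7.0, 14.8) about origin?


90° CCW: (x,y) -> (-y, x)
(-7,14.8) -> (-14.8, -7)

(-14.8, -7)


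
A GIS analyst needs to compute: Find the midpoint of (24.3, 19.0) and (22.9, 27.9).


M = ((24.3+22.9)/2, (19+27.9)/2)
= (23.6, 23.45)

(23.6, 23.45)


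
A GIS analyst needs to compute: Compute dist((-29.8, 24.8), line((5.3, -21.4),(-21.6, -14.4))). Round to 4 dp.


|cross product| = 997.08
|line direction| = sqrt(772.61) = 27.7959
Distance = 997.08/sqrt(772.61) = 35.8715

35.8715


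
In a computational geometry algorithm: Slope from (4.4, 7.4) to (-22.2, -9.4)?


slope = (y2-y1)/(x2-x1) = ((-9.4)-7.4)/((-22.2)-4.4) = (-16.8)/(-26.6) = 0.6316

0.6316


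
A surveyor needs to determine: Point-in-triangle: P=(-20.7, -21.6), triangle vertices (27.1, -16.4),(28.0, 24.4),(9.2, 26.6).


Cross products: AB x AP = 1945.56, BC x BP = 971.94, CA x CP = -2148.48
All same sign? no

No, outside


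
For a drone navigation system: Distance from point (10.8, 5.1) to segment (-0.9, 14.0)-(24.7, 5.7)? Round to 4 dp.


Project P onto AB: t = 0.5156 (clamped to [0,1])
Closest point on segment: (12.2982, 9.7209)
Distance: 4.8577

4.8577


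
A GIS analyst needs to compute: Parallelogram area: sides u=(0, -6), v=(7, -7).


|u x v| = |0*(-7) - (-6)*7|
= |0 - (-42)| = 42

42


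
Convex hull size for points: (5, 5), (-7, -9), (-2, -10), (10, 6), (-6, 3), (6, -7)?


Convex hull vertices (CCW): (-7, -9), (-2, -10), (6, -7), (10, 6), (-6, 3)
Count = 5

5


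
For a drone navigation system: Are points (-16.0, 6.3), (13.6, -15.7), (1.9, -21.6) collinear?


Cross product: (13.6-(-16))*((-21.6)-6.3) - ((-15.7)-6.3)*(1.9-(-16))
= -432.04

No, not collinear


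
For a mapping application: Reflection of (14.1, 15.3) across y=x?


Reflection over y=x: (x,y) -> (y,x)
(14.1, 15.3) -> (15.3, 14.1)

(15.3, 14.1)


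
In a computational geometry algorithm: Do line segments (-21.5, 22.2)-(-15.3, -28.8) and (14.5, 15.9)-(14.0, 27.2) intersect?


Cross products: d1=403.65, d2=359.09, d3=1796.94, d4=1841.5
d1*d2 < 0 and d3*d4 < 0? no

No, they don't intersect


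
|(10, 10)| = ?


|u| = sqrt(10^2 + 10^2) = sqrt(200) = 14.1421

14.1421


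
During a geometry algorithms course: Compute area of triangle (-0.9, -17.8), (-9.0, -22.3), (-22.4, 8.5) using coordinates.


Area = |x_A(y_B-y_C) + x_B(y_C-y_A) + x_C(y_A-y_B)|/2
= |27.72 + (-236.7) + (-100.8)|/2
= 309.78/2 = 154.89

154.89
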